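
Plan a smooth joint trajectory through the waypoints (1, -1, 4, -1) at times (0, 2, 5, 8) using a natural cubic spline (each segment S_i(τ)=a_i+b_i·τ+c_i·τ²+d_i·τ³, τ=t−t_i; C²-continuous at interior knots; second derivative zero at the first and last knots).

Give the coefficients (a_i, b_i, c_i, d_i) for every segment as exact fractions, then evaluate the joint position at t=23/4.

Δ: Δ0=-1, Δ1=5/3, Δ2=-5/3
row 1: diag=10, rhs=16; c'=3/10, d'=8/5
row 2: denom=12−3·3/10=111/10; d'=(-20−3·8/5)/(111/10)=-248/111
back: M2=-248/111
back: M1=8/5−3/10·-248/111=84/37
M: M0=0, M1=84/37, M2=-248/111, M3=0
seg 0: a=1, c=M0/2=0, d=(M1−M0)/(6·2)=7/37, b=Δ0−h0·(2M0+M1)/6=-65/37
seg 1: a=-1, c=M1/2=42/37, d=(M2−M1)/(6·3)=-250/999, b=Δ1−h1·(2M1+M2)/6=19/37
seg 2: a=4, c=M2/2=-124/111, d=(M3−M2)/(6·3)=124/999, b=Δ2−h2·(2M2+M3)/6=21/37
t_q=23/4 → seg 2, τ=3/4; S=4+21/37·τ+-124/111·τ²+124/999·τ³=2279/592

  seg 0: a=1 b=-65/37 c=0 d=7/37
  seg 1: a=-1 b=19/37 c=42/37 d=-250/999
  seg 2: a=4 b=21/37 c=-124/111 d=124/999
S(23/4) = 2279/592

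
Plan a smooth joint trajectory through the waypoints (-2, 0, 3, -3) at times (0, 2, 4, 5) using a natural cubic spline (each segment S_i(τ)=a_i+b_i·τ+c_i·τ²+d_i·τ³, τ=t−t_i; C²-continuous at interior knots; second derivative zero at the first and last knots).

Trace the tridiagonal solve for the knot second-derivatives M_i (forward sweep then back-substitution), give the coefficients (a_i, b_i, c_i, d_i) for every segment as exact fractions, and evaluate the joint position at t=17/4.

Δ: Δ0=1, Δ1=3/2, Δ2=-6
row 1: diag=8, rhs=3; c'=1/4, d'=3/8
row 2: denom=6−2·1/4=11/2; d'=(-45−2·3/8)/(11/2)=-183/22
back: M2=-183/22
back: M1=3/8−1/4·-183/22=27/11
M: M0=0, M1=27/11, M2=-183/22, M3=0
seg 0: a=-2, c=M0/2=0, d=(M1−M0)/(6·2)=9/44, b=Δ0−h0·(2M0+M1)/6=2/11
seg 1: a=0, c=M1/2=27/22, d=(M2−M1)/(6·2)=-79/88, b=Δ1−h1·(2M1+M2)/6=29/11
seg 2: a=3, c=M2/2=-183/44, d=(M3−M2)/(6·1)=61/44, b=Δ2−h2·(2M2+M3)/6=-71/22
t_q=17/4 → seg 2, τ=1/4; S=3+-71/22·τ+-183/44·τ²+61/44·τ³=5505/2816

  seg 0: a=-2 b=2/11 c=0 d=9/44
  seg 1: a=0 b=29/11 c=27/22 d=-79/88
  seg 2: a=3 b=-71/22 c=-183/44 d=61/44
S(17/4) = 5505/2816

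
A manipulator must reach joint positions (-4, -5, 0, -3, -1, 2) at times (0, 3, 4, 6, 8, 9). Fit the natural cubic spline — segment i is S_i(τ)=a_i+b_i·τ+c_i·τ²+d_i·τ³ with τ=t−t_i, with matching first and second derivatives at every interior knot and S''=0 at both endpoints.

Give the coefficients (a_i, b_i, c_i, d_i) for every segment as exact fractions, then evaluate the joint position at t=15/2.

  seg 0: a=-4 b=-4042/1407 c=0 d=397/1407
  seg 1: a=-5 b=6677/1407 c=1191/469 d=-3215/1407
  seg 2: a=0 b=4178/1407 c=-2024/469 d=1673/1608
  seg 3: a=-3 b=-5087/2814 c=3615/1876 d=-368/1407
  seg 4: a=-1 b=7771/2814 c=671/1876 d=-671/5628
S(15/2) = -16949/7504

Δ: Δ0=-1/3, Δ1=5, Δ2=-3/2, Δ3=1, Δ4=3
row 1: diag=8, rhs=32; c'=1/8, d'=4
row 2: denom=6−1·1/8=47/8; d'=(-39−1·4)/(47/8)=-344/47
row 3: denom=8−2·16/47=344/47; d'=(15−2·-344/47)/(344/47)=1393/344
row 4: denom=6−2·47/172=469/86; d'=(12−2·1393/344)/(469/86)=671/938
back: M4=671/938
back: M3=1393/344−47/172·671/938=3615/938
back: M2=-344/47−16/47·3615/938=-4048/469
back: M1=4−1/8·-4048/469=2382/469
M: M0=0, M1=2382/469, M2=-4048/469, M3=3615/938, M4=671/938, M5=0
seg 0: a=-4, c=M0/2=0, d=(M1−M0)/(6·3)=397/1407, b=Δ0−h0·(2M0+M1)/6=-4042/1407
seg 1: a=-5, c=M1/2=1191/469, d=(M2−M1)/(6·1)=-3215/1407, b=Δ1−h1·(2M1+M2)/6=6677/1407
seg 2: a=0, c=M2/2=-2024/469, d=(M3−M2)/(6·2)=1673/1608, b=Δ2−h2·(2M2+M3)/6=4178/1407
seg 3: a=-3, c=M3/2=3615/1876, d=(M4−M3)/(6·2)=-368/1407, b=Δ3−h3·(2M3+M4)/6=-5087/2814
seg 4: a=-1, c=M4/2=671/1876, d=(M5−M4)/(6·1)=-671/5628, b=Δ4−h4·(2M4+M5)/6=7771/2814
t_q=15/2 → seg 3, τ=3/2; S=-3+-5087/2814·τ+3615/1876·τ²+-368/1407·τ³=-16949/7504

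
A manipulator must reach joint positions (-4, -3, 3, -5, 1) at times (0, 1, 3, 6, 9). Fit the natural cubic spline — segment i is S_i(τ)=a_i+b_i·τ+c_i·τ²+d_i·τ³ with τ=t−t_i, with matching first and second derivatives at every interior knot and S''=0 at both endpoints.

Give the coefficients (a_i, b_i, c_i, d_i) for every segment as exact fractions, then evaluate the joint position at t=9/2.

Δ: Δ0=1, Δ1=3, Δ2=-8/3, Δ3=2
row 1: diag=6, rhs=12; c'=1/3, d'=2
row 2: denom=10−2·1/3=28/3; d'=(-34−2·2)/(28/3)=-57/14
row 3: denom=12−3·9/28=309/28; d'=(28−3·-57/14)/(309/28)=1126/309
back: M3=1126/309
back: M2=-57/14−9/28·1126/309=-540/103
back: M1=2−1/3·-540/103=386/103
M: M0=0, M1=386/103, M2=-540/103, M3=1126/309, M4=0
seg 0: a=-4, c=M0/2=0, d=(M1−M0)/(6·1)=193/309, b=Δ0−h0·(2M0+M1)/6=116/309
seg 1: a=-3, c=M1/2=193/103, d=(M2−M1)/(6·2)=-463/618, b=Δ1−h1·(2M1+M2)/6=695/309
seg 2: a=3, c=M2/2=-270/103, d=(M3−M2)/(6·3)=1373/2781, b=Δ2−h2·(2M2+M3)/6=233/309
seg 3: a=-5, c=M3/2=563/309, d=(M4−M3)/(6·3)=-563/2781, b=Δ3−h3·(2M3+M4)/6=-508/309
t_q=9/2 → seg 2, τ=3/2; S=3+233/309·τ+-270/103·τ²+1373/2781·τ³=-83/824

  seg 0: a=-4 b=116/309 c=0 d=193/309
  seg 1: a=-3 b=695/309 c=193/103 d=-463/618
  seg 2: a=3 b=233/309 c=-270/103 d=1373/2781
  seg 3: a=-5 b=-508/309 c=563/309 d=-563/2781
S(9/2) = -83/824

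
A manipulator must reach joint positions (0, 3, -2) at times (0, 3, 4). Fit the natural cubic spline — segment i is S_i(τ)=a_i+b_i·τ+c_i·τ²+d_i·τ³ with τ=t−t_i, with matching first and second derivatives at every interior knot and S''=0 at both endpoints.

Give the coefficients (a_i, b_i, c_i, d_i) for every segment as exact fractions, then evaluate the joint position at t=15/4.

Δ: Δ0=1, Δ1=-5
row 1: diag=8, rhs=-36; c'=1/8, d'=-9/2
back: M1=-9/2
M: M0=0, M1=-9/2, M2=0
seg 0: a=0, c=M0/2=0, d=(M1−M0)/(6·3)=-1/4, b=Δ0−h0·(2M0+M1)/6=13/4
seg 1: a=3, c=M1/2=-9/4, d=(M2−M1)/(6·1)=3/4, b=Δ1−h1·(2M1+M2)/6=-7/2
t_q=15/4 → seg 1, τ=3/4; S=3+-7/2·τ+-9/4·τ²+3/4·τ³=-147/256

  seg 0: a=0 b=13/4 c=0 d=-1/4
  seg 1: a=3 b=-7/2 c=-9/4 d=3/4
S(15/4) = -147/256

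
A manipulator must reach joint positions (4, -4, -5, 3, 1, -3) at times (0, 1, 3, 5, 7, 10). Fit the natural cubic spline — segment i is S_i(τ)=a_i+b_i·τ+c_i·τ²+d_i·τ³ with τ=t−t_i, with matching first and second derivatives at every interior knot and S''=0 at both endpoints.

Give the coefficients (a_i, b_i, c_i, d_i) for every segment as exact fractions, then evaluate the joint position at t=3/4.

  seg 0: a=4 b=-10579/1164 c=0 d=1267/1164
  seg 1: a=-4 b=-3389/582 c=1267/388 d=-703/2328
  seg 2: a=-5 b=1052/291 c=141/97 d=-367/582
  seg 3: a=3 b=542/291 c=-226/97 d=523/1164
  seg 4: a=1 b=-601/291 c=71/194 d=-71/1746
S(3/4) = -58533/24832

Δ: Δ0=-8, Δ1=-1/2, Δ2=4, Δ3=-1, Δ4=-4/3
row 1: diag=6, rhs=45; c'=1/3, d'=15/2
row 2: denom=8−2·1/3=22/3; d'=(27−2·15/2)/(22/3)=18/11
row 3: denom=8−2·3/11=82/11; d'=(-30−2·18/11)/(82/11)=-183/41
row 4: denom=10−2·11/41=388/41; d'=(-2−2·-183/41)/(388/41)=71/97
back: M4=71/97
back: M3=-183/41−11/41·71/97=-452/97
back: M2=18/11−3/11·-452/97=282/97
back: M1=15/2−1/3·282/97=1267/194
M: M0=0, M1=1267/194, M2=282/97, M3=-452/97, M4=71/97, M5=0
seg 0: a=4, c=M0/2=0, d=(M1−M0)/(6·1)=1267/1164, b=Δ0−h0·(2M0+M1)/6=-10579/1164
seg 1: a=-4, c=M1/2=1267/388, d=(M2−M1)/(6·2)=-703/2328, b=Δ1−h1·(2M1+M2)/6=-3389/582
seg 2: a=-5, c=M2/2=141/97, d=(M3−M2)/(6·2)=-367/582, b=Δ2−h2·(2M2+M3)/6=1052/291
seg 3: a=3, c=M3/2=-226/97, d=(M4−M3)/(6·2)=523/1164, b=Δ3−h3·(2M3+M4)/6=542/291
seg 4: a=1, c=M4/2=71/194, d=(M5−M4)/(6·3)=-71/1746, b=Δ4−h4·(2M4+M5)/6=-601/291
t_q=3/4 → seg 0, τ=3/4; S=4+-10579/1164·τ+0·τ²+1267/1164·τ³=-58533/24832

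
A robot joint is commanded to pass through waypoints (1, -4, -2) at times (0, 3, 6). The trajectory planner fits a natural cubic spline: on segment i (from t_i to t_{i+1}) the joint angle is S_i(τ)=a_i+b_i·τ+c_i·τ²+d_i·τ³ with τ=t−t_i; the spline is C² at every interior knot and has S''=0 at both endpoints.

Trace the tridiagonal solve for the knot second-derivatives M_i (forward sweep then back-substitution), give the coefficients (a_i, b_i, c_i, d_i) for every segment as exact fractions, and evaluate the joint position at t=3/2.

  seg 0: a=1 b=-9/4 c=0 d=7/108
  seg 1: a=-4 b=-1/2 c=7/12 d=-7/108
S(3/2) = -69/32

Δ: Δ0=-5/3, Δ1=2/3
row 1: diag=12, rhs=14; c'=1/4, d'=7/6
back: M1=7/6
M: M0=0, M1=7/6, M2=0
seg 0: a=1, c=M0/2=0, d=(M1−M0)/(6·3)=7/108, b=Δ0−h0·(2M0+M1)/6=-9/4
seg 1: a=-4, c=M1/2=7/12, d=(M2−M1)/(6·3)=-7/108, b=Δ1−h1·(2M1+M2)/6=-1/2
t_q=3/2 → seg 0, τ=3/2; S=1+-9/4·τ+0·τ²+7/108·τ³=-69/32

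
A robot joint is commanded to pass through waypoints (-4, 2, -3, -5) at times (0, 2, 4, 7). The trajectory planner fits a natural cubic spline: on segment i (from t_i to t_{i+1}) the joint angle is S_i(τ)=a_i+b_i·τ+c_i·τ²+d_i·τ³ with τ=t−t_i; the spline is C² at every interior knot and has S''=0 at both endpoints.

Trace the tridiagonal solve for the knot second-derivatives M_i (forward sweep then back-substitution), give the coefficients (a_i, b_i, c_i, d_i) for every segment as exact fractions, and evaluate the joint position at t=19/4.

Δ: Δ0=3, Δ1=-5/2, Δ2=-2/3
row 1: diag=8, rhs=-33; c'=1/4, d'=-33/8
row 2: denom=10−2·1/4=19/2; d'=(11−2·-33/8)/(19/2)=77/38
back: M2=77/38
back: M1=-33/8−1/4·77/38=-88/19
M: M0=0, M1=-88/19, M2=77/38, M3=0
seg 0: a=-4, c=M0/2=0, d=(M1−M0)/(6·2)=-22/57, b=Δ0−h0·(2M0+M1)/6=259/57
seg 1: a=2, c=M1/2=-44/19, d=(M2−M1)/(6·2)=253/456, b=Δ1−h1·(2M1+M2)/6=-5/57
seg 2: a=-3, c=M2/2=77/76, d=(M3−M2)/(6·3)=-77/684, b=Δ2−h2·(2M2+M3)/6=-307/114
t_q=19/4 → seg 2, τ=3/4; S=-3+-307/114·τ+77/76·τ²+-77/684·τ³=-21875/4864

  seg 0: a=-4 b=259/57 c=0 d=-22/57
  seg 1: a=2 b=-5/57 c=-44/19 d=253/456
  seg 2: a=-3 b=-307/114 c=77/76 d=-77/684
S(19/4) = -21875/4864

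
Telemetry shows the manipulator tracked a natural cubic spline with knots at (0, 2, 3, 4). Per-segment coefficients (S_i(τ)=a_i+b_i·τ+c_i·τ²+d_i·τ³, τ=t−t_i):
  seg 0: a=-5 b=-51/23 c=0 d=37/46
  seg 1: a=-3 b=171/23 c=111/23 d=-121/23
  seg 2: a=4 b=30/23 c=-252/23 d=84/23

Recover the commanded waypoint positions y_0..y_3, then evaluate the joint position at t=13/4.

y_0=-5 y_1=-3 y_2=4 y_3=-2
S(13/4) = 1361/368

y_0 = S_0(0) = a_0 = -5
y_1 = S_1(0) = a_1 = -3
y_2 = S_2(0) = a_2 = 4
y_3 = S_2(1) = -2
t_q=13/4 is in segment 2 (τ=1/4); S_2(τ)=1361/368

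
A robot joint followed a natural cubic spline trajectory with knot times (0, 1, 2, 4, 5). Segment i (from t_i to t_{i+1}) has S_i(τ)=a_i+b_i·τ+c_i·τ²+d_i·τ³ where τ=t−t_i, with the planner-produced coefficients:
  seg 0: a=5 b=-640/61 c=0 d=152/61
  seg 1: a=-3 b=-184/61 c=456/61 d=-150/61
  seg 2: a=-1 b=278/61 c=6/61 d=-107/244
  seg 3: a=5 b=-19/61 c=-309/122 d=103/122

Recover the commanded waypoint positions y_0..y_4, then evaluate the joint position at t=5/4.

y_0 = S_0(0) = a_0 = 5
y_1 = S_1(0) = a_1 = -3
y_2 = S_2(0) = a_2 = -1
y_3 = S_3(0) = a_3 = 5
y_4 = S_3(1) = 3
t_q=5/4 is in segment 1 (τ=1/4); S_1(τ)=-6491/1952

y_0=5 y_1=-3 y_2=-1 y_3=5 y_4=3
S(5/4) = -6491/1952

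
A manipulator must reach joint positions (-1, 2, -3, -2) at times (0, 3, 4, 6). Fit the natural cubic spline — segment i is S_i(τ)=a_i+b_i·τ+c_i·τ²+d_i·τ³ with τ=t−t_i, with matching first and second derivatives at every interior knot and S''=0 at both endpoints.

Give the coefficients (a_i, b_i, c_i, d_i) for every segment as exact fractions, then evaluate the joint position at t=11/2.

  seg 0: a=-1 b=343/94 c=0 d=-83/282
  seg 1: a=2 b=-202/47 c=-249/94 d=183/94
  seg 2: a=-3 b=-353/94 c=150/47 d=-25/47
S(11/2) = -1221/376

Δ: Δ0=1, Δ1=-5, Δ2=1/2
row 1: diag=8, rhs=-36; c'=1/8, d'=-9/2
row 2: denom=6−1·1/8=47/8; d'=(33−1·-9/2)/(47/8)=300/47
back: M2=300/47
back: M1=-9/2−1/8·300/47=-249/47
M: M0=0, M1=-249/47, M2=300/47, M3=0
seg 0: a=-1, c=M0/2=0, d=(M1−M0)/(6·3)=-83/282, b=Δ0−h0·(2M0+M1)/6=343/94
seg 1: a=2, c=M1/2=-249/94, d=(M2−M1)/(6·1)=183/94, b=Δ1−h1·(2M1+M2)/6=-202/47
seg 2: a=-3, c=M2/2=150/47, d=(M3−M2)/(6·2)=-25/47, b=Δ2−h2·(2M2+M3)/6=-353/94
t_q=11/2 → seg 2, τ=3/2; S=-3+-353/94·τ+150/47·τ²+-25/47·τ³=-1221/376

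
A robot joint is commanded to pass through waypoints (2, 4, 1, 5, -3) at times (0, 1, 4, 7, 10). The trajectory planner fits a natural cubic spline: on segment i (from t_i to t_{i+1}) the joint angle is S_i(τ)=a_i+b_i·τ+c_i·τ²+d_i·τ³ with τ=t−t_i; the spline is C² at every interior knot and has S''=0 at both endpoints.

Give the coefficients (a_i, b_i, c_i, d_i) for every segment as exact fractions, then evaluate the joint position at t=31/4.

Δ: Δ0=2, Δ1=-1, Δ2=4/3, Δ3=-8/3
row 1: diag=8, rhs=-18; c'=3/8, d'=-9/4
row 2: denom=12−3·3/8=87/8; d'=(14−3·-9/4)/(87/8)=166/87
row 3: denom=12−3·8/29=324/29; d'=(-24−3·166/87)/(324/29)=-431/162
back: M3=-431/162
back: M2=166/87−8/29·-431/162=214/81
back: M1=-9/4−3/8·214/81=-175/54
M: M0=0, M1=-175/54, M2=214/81, M3=-431/162, M4=0
seg 0: a=2, c=M0/2=0, d=(M1−M0)/(6·1)=-175/324, b=Δ0−h0·(2M0+M1)/6=823/324
seg 1: a=4, c=M1/2=-175/108, d=(M2−M1)/(6·3)=953/2916, b=Δ1−h1·(2M1+M2)/6=149/162
seg 2: a=1, c=M2/2=107/81, d=(M3−M2)/(6·3)=-859/2916, b=Δ2−h2·(2M2+M3)/6=7/324
seg 3: a=5, c=M3/2=-431/324, d=(M4−M3)/(6·3)=431/2916, b=Δ3−h3·(2M3+M4)/6=-1/162
t_q=31/4 → seg 3, τ=3/4; S=5+-1/162·τ+-431/324·τ²+431/2916·τ³=9929/2304

  seg 0: a=2 b=823/324 c=0 d=-175/324
  seg 1: a=4 b=149/162 c=-175/108 d=953/2916
  seg 2: a=1 b=7/324 c=107/81 d=-859/2916
  seg 3: a=5 b=-1/162 c=-431/324 d=431/2916
S(31/4) = 9929/2304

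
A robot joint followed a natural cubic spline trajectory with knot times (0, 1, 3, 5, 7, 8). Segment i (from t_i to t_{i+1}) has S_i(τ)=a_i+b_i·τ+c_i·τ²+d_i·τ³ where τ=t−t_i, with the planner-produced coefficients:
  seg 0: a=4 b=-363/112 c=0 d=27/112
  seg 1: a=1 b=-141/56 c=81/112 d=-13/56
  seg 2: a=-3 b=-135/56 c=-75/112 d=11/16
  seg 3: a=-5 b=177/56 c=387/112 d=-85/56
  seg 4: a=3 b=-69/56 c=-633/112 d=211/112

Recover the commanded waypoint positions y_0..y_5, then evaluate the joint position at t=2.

y_0=4 y_1=1 y_2=-3 y_3=-5 y_4=3 y_5=-2
S(2) = -115/112

y_0 = S_0(0) = a_0 = 4
y_1 = S_1(0) = a_1 = 1
y_2 = S_2(0) = a_2 = -3
y_3 = S_3(0) = a_3 = -5
y_4 = S_4(0) = a_4 = 3
y_5 = S_4(1) = -2
t_q=2 is in segment 1 (τ=1); S_1(τ)=-115/112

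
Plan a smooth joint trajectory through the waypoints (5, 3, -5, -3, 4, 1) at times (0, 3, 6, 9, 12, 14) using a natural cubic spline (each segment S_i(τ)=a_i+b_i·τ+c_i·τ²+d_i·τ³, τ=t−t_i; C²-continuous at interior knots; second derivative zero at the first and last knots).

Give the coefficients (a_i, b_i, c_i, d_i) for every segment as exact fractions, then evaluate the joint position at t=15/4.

Δ: Δ0=-2/3, Δ1=-8/3, Δ2=2/3, Δ3=7/3, Δ4=-3/2
row 1: diag=12, rhs=-12; c'=1/4, d'=-1
row 2: denom=12−3·1/4=45/4; d'=(20−3·-1)/(45/4)=92/45
row 3: denom=12−3·4/15=56/5; d'=(10−3·92/45)/(56/5)=29/84
row 4: denom=10−3·15/56=515/56; d'=(-23−3·29/84)/(515/56)=-1346/515
back: M4=-1346/515
back: M3=29/84−15/56·-1346/515=323/309
back: M2=92/45−4/15·323/309=2728/1545
back: M1=-1−1/4·2728/1545=-2227/1545
M: M0=0, M1=-2227/1545, M2=2728/1545, M3=323/309, M4=-1346/515, M5=0
seg 0: a=5, c=M0/2=0, d=(M1−M0)/(6·3)=-2227/27810, b=Δ0−h0·(2M0+M1)/6=167/3090
seg 1: a=3, c=M1/2=-2227/3090, d=(M2−M1)/(6·3)=991/5562, b=Δ1−h1·(2M1+M2)/6=-3257/1545
seg 2: a=-5, c=M2/2=1364/1545, d=(M3−M2)/(6·3)=-371/9270, b=Δ2−h2·(2M2+M3)/6=-5011/3090
seg 3: a=-3, c=M3/2=323/618, d=(M4−M3)/(6·3)=-5653/27810, b=Δ3−h3·(2M3+M4)/6=4009/1545
seg 4: a=4, c=M4/2=-673/515, d=(M5−M4)/(6·2)=673/3090, b=Δ4−h4·(2M4+M5)/6=749/3090
t_q=15/4 → seg 1, τ=3/4; S=3+-3257/1545·τ+-2227/3090·τ²+991/5562·τ³=71767/65920

  seg 0: a=5 b=167/3090 c=0 d=-2227/27810
  seg 1: a=3 b=-3257/1545 c=-2227/3090 d=991/5562
  seg 2: a=-5 b=-5011/3090 c=1364/1545 d=-371/9270
  seg 3: a=-3 b=4009/1545 c=323/618 d=-5653/27810
  seg 4: a=4 b=749/3090 c=-673/515 d=673/3090
S(15/4) = 71767/65920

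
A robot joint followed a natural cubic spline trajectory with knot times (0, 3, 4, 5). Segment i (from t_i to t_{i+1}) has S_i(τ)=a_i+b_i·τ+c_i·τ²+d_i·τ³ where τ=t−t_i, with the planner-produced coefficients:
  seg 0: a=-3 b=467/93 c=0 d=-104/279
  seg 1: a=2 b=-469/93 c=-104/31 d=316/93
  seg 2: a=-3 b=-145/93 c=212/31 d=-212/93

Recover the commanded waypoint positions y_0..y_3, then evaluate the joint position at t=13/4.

y_0=-3 y_1=2 y_2=-3 y_3=0
S(13/4) = 289/496

y_0 = S_0(0) = a_0 = -3
y_1 = S_1(0) = a_1 = 2
y_2 = S_2(0) = a_2 = -3
y_3 = S_2(1) = 0
t_q=13/4 is in segment 1 (τ=1/4); S_1(τ)=289/496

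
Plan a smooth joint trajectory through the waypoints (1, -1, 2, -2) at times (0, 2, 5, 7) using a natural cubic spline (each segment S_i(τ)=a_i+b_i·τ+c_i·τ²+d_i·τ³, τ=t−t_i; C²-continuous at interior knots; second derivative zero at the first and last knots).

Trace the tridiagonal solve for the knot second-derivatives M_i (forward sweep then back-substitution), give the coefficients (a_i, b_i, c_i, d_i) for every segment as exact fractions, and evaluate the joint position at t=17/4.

  seg 0: a=1 b=-149/91 c=0 d=29/182
  seg 1: a=-1 b=25/91 c=87/91 d=-5/21
  seg 2: a=2 b=-38/91 c=-108/91 d=18/91
S(17/4) = 10169/5824

Δ: Δ0=-1, Δ1=1, Δ2=-2
row 1: diag=10, rhs=12; c'=3/10, d'=6/5
row 2: denom=10−3·3/10=91/10; d'=(-18−3·6/5)/(91/10)=-216/91
back: M2=-216/91
back: M1=6/5−3/10·-216/91=174/91
M: M0=0, M1=174/91, M2=-216/91, M3=0
seg 0: a=1, c=M0/2=0, d=(M1−M0)/(6·2)=29/182, b=Δ0−h0·(2M0+M1)/6=-149/91
seg 1: a=-1, c=M1/2=87/91, d=(M2−M1)/(6·3)=-5/21, b=Δ1−h1·(2M1+M2)/6=25/91
seg 2: a=2, c=M2/2=-108/91, d=(M3−M2)/(6·2)=18/91, b=Δ2−h2·(2M2+M3)/6=-38/91
t_q=17/4 → seg 1, τ=9/4; S=-1+25/91·τ+87/91·τ²+-5/21·τ³=10169/5824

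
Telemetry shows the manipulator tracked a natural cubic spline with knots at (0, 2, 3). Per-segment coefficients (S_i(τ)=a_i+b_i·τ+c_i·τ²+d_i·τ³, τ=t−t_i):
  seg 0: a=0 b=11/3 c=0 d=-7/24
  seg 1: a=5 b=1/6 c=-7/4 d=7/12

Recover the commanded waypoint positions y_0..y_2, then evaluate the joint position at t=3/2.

y_0 = S_0(0) = a_0 = 0
y_1 = S_1(0) = a_1 = 5
y_2 = S_1(1) = 4
t_q=3/2 is in segment 0 (τ=3/2); S_0(τ)=289/64

y_0=0 y_1=5 y_2=4
S(3/2) = 289/64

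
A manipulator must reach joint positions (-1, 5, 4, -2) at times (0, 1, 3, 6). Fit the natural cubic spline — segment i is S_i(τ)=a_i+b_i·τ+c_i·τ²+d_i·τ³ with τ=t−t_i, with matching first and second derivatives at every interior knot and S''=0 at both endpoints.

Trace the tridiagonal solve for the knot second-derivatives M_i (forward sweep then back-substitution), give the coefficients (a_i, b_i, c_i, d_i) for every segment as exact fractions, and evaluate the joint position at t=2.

  seg 0: a=-1 b=199/28 c=0 d=-31/28
  seg 1: a=5 b=53/14 c=-93/28 d=33/56
  seg 2: a=4 b=-17/7 c=3/14 d=-1/42
S(2) = 339/56

Δ: Δ0=6, Δ1=-1/2, Δ2=-2
row 1: diag=6, rhs=-39; c'=1/3, d'=-13/2
row 2: denom=10−2·1/3=28/3; d'=(-9−2·-13/2)/(28/3)=3/7
back: M2=3/7
back: M1=-13/2−1/3·3/7=-93/14
M: M0=0, M1=-93/14, M2=3/7, M3=0
seg 0: a=-1, c=M0/2=0, d=(M1−M0)/(6·1)=-31/28, b=Δ0−h0·(2M0+M1)/6=199/28
seg 1: a=5, c=M1/2=-93/28, d=(M2−M1)/(6·2)=33/56, b=Δ1−h1·(2M1+M2)/6=53/14
seg 2: a=4, c=M2/2=3/14, d=(M3−M2)/(6·3)=-1/42, b=Δ2−h2·(2M2+M3)/6=-17/7
t_q=2 → seg 1, τ=1; S=5+53/14·τ+-93/28·τ²+33/56·τ³=339/56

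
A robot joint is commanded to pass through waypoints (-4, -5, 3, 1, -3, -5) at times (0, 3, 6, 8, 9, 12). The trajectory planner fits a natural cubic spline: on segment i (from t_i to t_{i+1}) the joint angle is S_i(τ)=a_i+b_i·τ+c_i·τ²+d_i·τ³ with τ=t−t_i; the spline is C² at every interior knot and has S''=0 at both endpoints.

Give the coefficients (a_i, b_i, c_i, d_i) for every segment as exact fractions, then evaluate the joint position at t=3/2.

  seg 0: a=-4 b=-2204/1611 c=0 d=1667/14499
  seg 1: a=-5 b=2797/1611 c=1667/1611 d=-3502/14499
  seg 2: a=3 b=2293/1611 c=-1835/1611 d=-13/358
  seg 3: a=1 b=-5749/1611 c=-2186/1611 d=497/537
  seg 4: a=-3 b=-5648/1611 c=2287/1611 d=-2287/14499
S(3/2) = -8111/1432

Δ: Δ0=-1/3, Δ1=8/3, Δ2=-1, Δ3=-4, Δ4=-2/3
row 1: diag=12, rhs=18; c'=1/4, d'=3/2
row 2: denom=10−3·1/4=37/4; d'=(-22−3·3/2)/(37/4)=-106/37
row 3: denom=6−2·8/37=206/37; d'=(-18−2·-106/37)/(206/37)=-227/103
row 4: denom=8−1·37/206=1611/206; d'=(20−1·-227/103)/(1611/206)=4574/1611
back: M4=4574/1611
back: M3=-227/103−37/206·4574/1611=-4372/1611
back: M2=-106/37−8/37·-4372/1611=-3670/1611
back: M1=3/2−1/4·-3670/1611=3334/1611
M: M0=0, M1=3334/1611, M2=-3670/1611, M3=-4372/1611, M4=4574/1611, M5=0
seg 0: a=-4, c=M0/2=0, d=(M1−M0)/(6·3)=1667/14499, b=Δ0−h0·(2M0+M1)/6=-2204/1611
seg 1: a=-5, c=M1/2=1667/1611, d=(M2−M1)/(6·3)=-3502/14499, b=Δ1−h1·(2M1+M2)/6=2797/1611
seg 2: a=3, c=M2/2=-1835/1611, d=(M3−M2)/(6·2)=-13/358, b=Δ2−h2·(2M2+M3)/6=2293/1611
seg 3: a=1, c=M3/2=-2186/1611, d=(M4−M3)/(6·1)=497/537, b=Δ3−h3·(2M3+M4)/6=-5749/1611
seg 4: a=-3, c=M4/2=2287/1611, d=(M5−M4)/(6·3)=-2287/14499, b=Δ4−h4·(2M4+M5)/6=-5648/1611
t_q=3/2 → seg 0, τ=3/2; S=-4+-2204/1611·τ+0·τ²+1667/14499·τ³=-8111/1432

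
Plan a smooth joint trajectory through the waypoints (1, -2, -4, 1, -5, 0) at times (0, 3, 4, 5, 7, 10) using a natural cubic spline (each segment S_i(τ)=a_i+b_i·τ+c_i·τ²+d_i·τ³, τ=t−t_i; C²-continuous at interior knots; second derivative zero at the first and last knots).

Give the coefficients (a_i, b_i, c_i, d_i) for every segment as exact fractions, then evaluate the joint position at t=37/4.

Δ: Δ0=-1, Δ1=-2, Δ2=5, Δ3=-3, Δ4=5/3
row 1: diag=8, rhs=-6; c'=1/8, d'=-3/4
row 2: denom=4−1·1/8=31/8; d'=(42−1·-3/4)/(31/8)=342/31
row 3: denom=6−1·8/31=178/31; d'=(-48−1·342/31)/(178/31)=-915/89
row 4: denom=10−2·31/89=828/89; d'=(28−2·-915/89)/(828/89)=2161/414
back: M4=2161/414
back: M3=-915/89−31/89·2161/414=-5009/414
back: M2=342/31−8/31·-5009/414=2930/207
back: M1=-3/4−1/8·2930/207=-1043/414
M: M0=0, M1=-1043/414, M2=2930/207, M3=-5009/414, M4=2161/414, M5=0
seg 0: a=1, c=M0/2=0, d=(M1−M0)/(6·3)=-1043/7452, b=Δ0−h0·(2M0+M1)/6=215/828
seg 1: a=-2, c=M1/2=-1043/828, d=(M2−M1)/(6·1)=767/276, b=Δ1−h1·(2M1+M2)/6=-1457/414
seg 2: a=-4, c=M2/2=1465/207, d=(M3−M2)/(6·1)=-3623/828, b=Δ2−h2·(2M2+M3)/6=1903/828
seg 3: a=1, c=M3/2=-5009/828, d=(M4−M3)/(6·2)=1195/828, b=Δ3−h3·(2M3+M4)/6=153/46
seg 4: a=-5, c=M4/2=2161/828, d=(M5−M4)/(6·3)=-2161/7452, b=Δ4−h4·(2M4+M5)/6=-1471/414
t_q=37/4 → seg 4, τ=9/4; S=-5+-1471/414·τ+2161/828·τ²+-2161/7452·τ³=-18165/5888

  seg 0: a=1 b=215/828 c=0 d=-1043/7452
  seg 1: a=-2 b=-1457/414 c=-1043/828 d=767/276
  seg 2: a=-4 b=1903/828 c=1465/207 d=-3623/828
  seg 3: a=1 b=153/46 c=-5009/828 d=1195/828
  seg 4: a=-5 b=-1471/414 c=2161/828 d=-2161/7452
S(37/4) = -18165/5888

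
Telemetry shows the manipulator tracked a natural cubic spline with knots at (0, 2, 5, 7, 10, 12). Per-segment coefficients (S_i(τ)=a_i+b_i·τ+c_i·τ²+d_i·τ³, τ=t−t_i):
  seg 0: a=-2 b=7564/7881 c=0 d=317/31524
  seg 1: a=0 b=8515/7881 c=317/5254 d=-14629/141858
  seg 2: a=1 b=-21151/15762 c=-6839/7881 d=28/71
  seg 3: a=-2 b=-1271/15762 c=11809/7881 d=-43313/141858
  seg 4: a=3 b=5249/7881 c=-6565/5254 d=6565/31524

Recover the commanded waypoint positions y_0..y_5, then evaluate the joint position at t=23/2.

y_0 = S_0(0) = a_0 = -2
y_1 = S_1(0) = a_1 = 0
y_2 = S_2(0) = a_2 = 1
y_3 = S_3(0) = a_3 = -2
y_4 = S_4(0) = a_4 = 3
y_5 = S_4(2) = 1
t_q=23/2 is in segment 4 (τ=3/2); S_4(τ)=158921/84064

y_0=-2 y_1=0 y_2=1 y_3=-2 y_4=3 y_5=1
S(23/2) = 158921/84064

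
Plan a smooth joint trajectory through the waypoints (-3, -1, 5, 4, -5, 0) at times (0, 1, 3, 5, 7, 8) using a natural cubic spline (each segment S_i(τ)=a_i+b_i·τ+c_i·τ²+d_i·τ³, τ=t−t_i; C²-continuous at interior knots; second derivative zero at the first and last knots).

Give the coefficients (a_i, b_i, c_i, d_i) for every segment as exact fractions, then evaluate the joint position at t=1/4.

Δ: Δ0=2, Δ1=3, Δ2=-1/2, Δ3=-9/2, Δ4=5
row 1: diag=6, rhs=6; c'=1/3, d'=1
row 2: denom=8−2·1/3=22/3; d'=(-21−2·1)/(22/3)=-69/22
row 3: denom=8−2·3/11=82/11; d'=(-24−2·-69/22)/(82/11)=-195/82
row 4: denom=6−2·11/41=224/41; d'=(57−2·-195/82)/(224/41)=633/56
back: M4=633/56
back: M3=-195/82−11/41·633/56=-303/56
back: M2=-69/22−3/11·-303/56=-93/56
back: M1=1−1/3·-93/56=87/56
M: M0=0, M1=87/56, M2=-93/56, M3=-303/56, M4=633/56, M5=0
seg 0: a=-3, c=M0/2=0, d=(M1−M0)/(6·1)=29/112, b=Δ0−h0·(2M0+M1)/6=195/112
seg 1: a=-1, c=M1/2=87/112, d=(M2−M1)/(6·2)=-15/56, b=Δ1−h1·(2M1+M2)/6=141/56
seg 2: a=5, c=M2/2=-93/112, d=(M3−M2)/(6·2)=-5/16, b=Δ2−h2·(2M2+M3)/6=135/56
seg 3: a=4, c=M3/2=-303/112, d=(M4−M3)/(6·2)=39/28, b=Δ3−h3·(2M3+M4)/6=-261/56
seg 4: a=-5, c=M4/2=633/112, d=(M5−M4)/(6·1)=-211/112, b=Δ4−h4·(2M4+M5)/6=69/56
t_q=1/4 → seg 0, τ=1/4; S=-3+195/112·τ+0·τ²+29/112·τ³=-18355/7168

  seg 0: a=-3 b=195/112 c=0 d=29/112
  seg 1: a=-1 b=141/56 c=87/112 d=-15/56
  seg 2: a=5 b=135/56 c=-93/112 d=-5/16
  seg 3: a=4 b=-261/56 c=-303/112 d=39/28
  seg 4: a=-5 b=69/56 c=633/112 d=-211/112
S(1/4) = -18355/7168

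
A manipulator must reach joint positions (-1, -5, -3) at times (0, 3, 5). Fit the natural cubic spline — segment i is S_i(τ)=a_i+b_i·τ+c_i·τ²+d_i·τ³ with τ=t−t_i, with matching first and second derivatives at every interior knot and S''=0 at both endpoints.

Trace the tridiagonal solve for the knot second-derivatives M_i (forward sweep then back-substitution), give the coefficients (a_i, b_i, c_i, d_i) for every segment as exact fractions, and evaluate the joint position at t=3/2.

  seg 0: a=-1 b=-61/30 c=0 d=7/90
  seg 1: a=-5 b=1/15 c=7/10 d=-7/60
S(3/2) = -303/80

Δ: Δ0=-4/3, Δ1=1
row 1: diag=10, rhs=14; c'=1/5, d'=7/5
back: M1=7/5
M: M0=0, M1=7/5, M2=0
seg 0: a=-1, c=M0/2=0, d=(M1−M0)/(6·3)=7/90, b=Δ0−h0·(2M0+M1)/6=-61/30
seg 1: a=-5, c=M1/2=7/10, d=(M2−M1)/(6·2)=-7/60, b=Δ1−h1·(2M1+M2)/6=1/15
t_q=3/2 → seg 0, τ=3/2; S=-1+-61/30·τ+0·τ²+7/90·τ³=-303/80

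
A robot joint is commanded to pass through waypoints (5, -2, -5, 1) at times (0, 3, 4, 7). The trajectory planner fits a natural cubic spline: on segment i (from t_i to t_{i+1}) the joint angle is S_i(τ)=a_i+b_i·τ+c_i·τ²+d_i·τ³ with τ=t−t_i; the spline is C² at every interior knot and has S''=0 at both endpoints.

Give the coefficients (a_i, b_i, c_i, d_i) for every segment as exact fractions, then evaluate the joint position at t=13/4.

Δ: Δ0=-7/3, Δ1=-3, Δ2=2
row 1: diag=8, rhs=-4; c'=1/8, d'=-1/2
row 2: denom=8−1·1/8=63/8; d'=(30−1·-1/2)/(63/8)=244/63
back: M2=244/63
back: M1=-1/2−1/8·244/63=-62/63
M: M0=0, M1=-62/63, M2=244/63, M3=0
seg 0: a=5, c=M0/2=0, d=(M1−M0)/(6·3)=-31/567, b=Δ0−h0·(2M0+M1)/6=-116/63
seg 1: a=-2, c=M1/2=-31/63, d=(M2−M1)/(6·1)=17/21, b=Δ1−h1·(2M1+M2)/6=-209/63
seg 2: a=-5, c=M2/2=122/63, d=(M3−M2)/(6·3)=-122/567, b=Δ2−h2·(2M2+M3)/6=-118/63
t_q=13/4 → seg 1, τ=1/4; S=-2+-209/63·τ+-31/63·τ²+17/21·τ³=-3827/1344

  seg 0: a=5 b=-116/63 c=0 d=-31/567
  seg 1: a=-2 b=-209/63 c=-31/63 d=17/21
  seg 2: a=-5 b=-118/63 c=122/63 d=-122/567
S(13/4) = -3827/1344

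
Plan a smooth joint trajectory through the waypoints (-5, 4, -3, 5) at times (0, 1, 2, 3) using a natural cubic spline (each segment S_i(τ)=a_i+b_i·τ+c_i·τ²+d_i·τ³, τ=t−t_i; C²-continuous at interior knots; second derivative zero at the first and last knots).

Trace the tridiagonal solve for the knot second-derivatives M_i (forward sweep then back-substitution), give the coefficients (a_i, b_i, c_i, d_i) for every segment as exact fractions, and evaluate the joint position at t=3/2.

Δ: Δ0=9, Δ1=-7, Δ2=8
row 1: diag=4, rhs=-96; c'=1/4, d'=-24
row 2: denom=4−1·1/4=15/4; d'=(90−1·-24)/(15/4)=152/5
back: M2=152/5
back: M1=-24−1/4·152/5=-158/5
M: M0=0, M1=-158/5, M2=152/5, M3=0
seg 0: a=-5, c=M0/2=0, d=(M1−M0)/(6·1)=-79/15, b=Δ0−h0·(2M0+M1)/6=214/15
seg 1: a=4, c=M1/2=-79/5, d=(M2−M1)/(6·1)=31/3, b=Δ1−h1·(2M1+M2)/6=-23/15
seg 2: a=-3, c=M2/2=76/5, d=(M3−M2)/(6·1)=-76/15, b=Δ2−h2·(2M2+M3)/6=-32/15
t_q=3/2 → seg 1, τ=1/2; S=4+-23/15·τ+-79/5·τ²+31/3·τ³=23/40

  seg 0: a=-5 b=214/15 c=0 d=-79/15
  seg 1: a=4 b=-23/15 c=-79/5 d=31/3
  seg 2: a=-3 b=-32/15 c=76/5 d=-76/15
S(3/2) = 23/40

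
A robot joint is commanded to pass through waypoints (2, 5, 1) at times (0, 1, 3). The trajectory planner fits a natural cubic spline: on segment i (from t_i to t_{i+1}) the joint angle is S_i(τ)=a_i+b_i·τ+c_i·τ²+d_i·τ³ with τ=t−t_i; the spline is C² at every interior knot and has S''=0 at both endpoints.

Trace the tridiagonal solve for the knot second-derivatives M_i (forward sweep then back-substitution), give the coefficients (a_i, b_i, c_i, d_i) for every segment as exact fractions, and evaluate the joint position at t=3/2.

  seg 0: a=2 b=23/6 c=0 d=-5/6
  seg 1: a=5 b=4/3 c=-5/2 d=5/12
S(3/2) = 163/32

Δ: Δ0=3, Δ1=-2
row 1: diag=6, rhs=-30; c'=1/3, d'=-5
back: M1=-5
M: M0=0, M1=-5, M2=0
seg 0: a=2, c=M0/2=0, d=(M1−M0)/(6·1)=-5/6, b=Δ0−h0·(2M0+M1)/6=23/6
seg 1: a=5, c=M1/2=-5/2, d=(M2−M1)/(6·2)=5/12, b=Δ1−h1·(2M1+M2)/6=4/3
t_q=3/2 → seg 1, τ=1/2; S=5+4/3·τ+-5/2·τ²+5/12·τ³=163/32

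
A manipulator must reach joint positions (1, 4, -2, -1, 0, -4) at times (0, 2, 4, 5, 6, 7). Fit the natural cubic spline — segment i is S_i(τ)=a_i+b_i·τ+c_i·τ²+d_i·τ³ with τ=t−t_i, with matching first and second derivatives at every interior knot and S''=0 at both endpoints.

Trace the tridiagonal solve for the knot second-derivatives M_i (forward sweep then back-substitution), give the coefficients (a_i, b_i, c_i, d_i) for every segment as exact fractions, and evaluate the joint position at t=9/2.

Δ: Δ0=3/2, Δ1=-3, Δ2=1, Δ3=1, Δ4=-4
row 1: diag=8, rhs=-27; c'=1/4, d'=-27/8
row 2: denom=6−2·1/4=11/2; d'=(24−2·-27/8)/(11/2)=123/22
row 3: denom=4−1·2/11=42/11; d'=(0−1·123/22)/(42/11)=-41/28
row 4: denom=4−1·11/42=157/42; d'=(-30−1·-41/28)/(157/42)=-2397/314
back: M4=-2397/314
back: M3=-41/28−11/42·-2397/314=84/157
back: M2=123/22−2/11·84/157=1725/314
back: M1=-27/8−1/4·1725/314=-1491/314
M: M0=0, M1=-1491/314, M2=1725/314, M3=84/157, M4=-2397/314, M5=0
seg 0: a=1, c=M0/2=0, d=(M1−M0)/(6·2)=-497/1256, b=Δ0−h0·(2M0+M1)/6=484/157
seg 1: a=4, c=M1/2=-1491/628, d=(M2−M1)/(6·2)=134/157, b=Δ1−h1·(2M1+M2)/6=-523/314
seg 2: a=-2, c=M2/2=1725/628, d=(M3−M2)/(6·1)=-519/628, b=Δ2−h2·(2M2+M3)/6=-289/314
seg 3: a=-1, c=M3/2=42/157, d=(M4−M3)/(6·1)=-855/628, b=Δ3−h3·(2M3+M4)/6=1315/628
seg 4: a=0, c=M4/2=-2397/628, d=(M5−M4)/(6·1)=799/628, b=Δ4−h4·(2M4+M5)/6=-457/314
t_q=9/2 → seg 2, τ=1/2; S=-2+-289/314·τ+1725/628·τ²+-519/628·τ³=-9429/5024

  seg 0: a=1 b=484/157 c=0 d=-497/1256
  seg 1: a=4 b=-523/314 c=-1491/628 d=134/157
  seg 2: a=-2 b=-289/314 c=1725/628 d=-519/628
  seg 3: a=-1 b=1315/628 c=42/157 d=-855/628
  seg 4: a=0 b=-457/314 c=-2397/628 d=799/628
S(9/2) = -9429/5024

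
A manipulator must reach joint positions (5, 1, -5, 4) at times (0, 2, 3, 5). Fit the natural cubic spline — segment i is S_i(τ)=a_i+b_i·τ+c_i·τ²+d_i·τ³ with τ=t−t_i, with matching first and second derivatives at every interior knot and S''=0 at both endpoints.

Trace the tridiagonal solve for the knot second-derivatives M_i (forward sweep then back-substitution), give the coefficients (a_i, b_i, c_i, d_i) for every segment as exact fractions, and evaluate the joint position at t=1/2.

  seg 0: a=5 b=-1/35 c=0 d=-69/140
  seg 1: a=1 b=-208/35 c=-207/70 d=29/10
  seg 2: a=-5 b=-221/70 c=201/35 d=-67/70
S(1/2) = 1103/224

Δ: Δ0=-2, Δ1=-6, Δ2=9/2
row 1: diag=6, rhs=-24; c'=1/6, d'=-4
row 2: denom=6−1·1/6=35/6; d'=(63−1·-4)/(35/6)=402/35
back: M2=402/35
back: M1=-4−1/6·402/35=-207/35
M: M0=0, M1=-207/35, M2=402/35, M3=0
seg 0: a=5, c=M0/2=0, d=(M1−M0)/(6·2)=-69/140, b=Δ0−h0·(2M0+M1)/6=-1/35
seg 1: a=1, c=M1/2=-207/70, d=(M2−M1)/(6·1)=29/10, b=Δ1−h1·(2M1+M2)/6=-208/35
seg 2: a=-5, c=M2/2=201/35, d=(M3−M2)/(6·2)=-67/70, b=Δ2−h2·(2M2+M3)/6=-221/70
t_q=1/2 → seg 0, τ=1/2; S=5+-1/35·τ+0·τ²+-69/140·τ³=1103/224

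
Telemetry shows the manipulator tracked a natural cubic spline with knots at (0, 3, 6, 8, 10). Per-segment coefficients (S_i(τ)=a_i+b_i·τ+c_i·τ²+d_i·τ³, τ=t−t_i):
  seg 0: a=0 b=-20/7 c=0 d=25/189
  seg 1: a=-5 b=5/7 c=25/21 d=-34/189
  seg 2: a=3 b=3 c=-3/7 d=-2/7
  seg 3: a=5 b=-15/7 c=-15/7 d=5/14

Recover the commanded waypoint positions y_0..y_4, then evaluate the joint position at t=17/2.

y_0 = S_0(0) = a_0 = 0
y_1 = S_1(0) = a_1 = -5
y_2 = S_2(0) = a_2 = 3
y_3 = S_3(0) = a_3 = 5
y_4 = S_3(2) = -5
t_q=17/2 is in segment 3 (τ=1/2); S_3(τ)=55/16

y_0=0 y_1=-5 y_2=3 y_3=5 y_4=-5
S(17/2) = 55/16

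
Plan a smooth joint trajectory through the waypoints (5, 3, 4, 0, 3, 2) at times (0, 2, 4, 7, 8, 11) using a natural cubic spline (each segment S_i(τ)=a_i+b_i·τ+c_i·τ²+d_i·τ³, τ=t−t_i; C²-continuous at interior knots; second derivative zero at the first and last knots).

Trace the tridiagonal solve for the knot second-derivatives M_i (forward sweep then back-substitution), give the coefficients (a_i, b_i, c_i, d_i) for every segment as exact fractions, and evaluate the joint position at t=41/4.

Δ: Δ0=-1, Δ1=1/2, Δ2=-4/3, Δ3=3, Δ4=-1/3
row 1: diag=8, rhs=9; c'=1/4, d'=9/8
row 2: denom=10−2·1/4=19/2; d'=(-11−2·9/8)/(19/2)=-53/38
row 3: denom=8−3·6/19=134/19; d'=(26−3·-53/38)/(134/19)=1147/268
row 4: denom=8−1·19/134=1053/134; d'=(-20−1·1147/268)/(1053/134)=-241/78
back: M4=-241/78
back: M3=1147/268−19/134·-241/78=184/39
back: M2=-53/38−6/19·184/39=-75/26
back: M1=9/8−1/4·-75/26=24/13
M: M0=0, M1=24/13, M2=-75/26, M3=184/39, M4=-241/78, M5=0
seg 0: a=5, c=M0/2=0, d=(M1−M0)/(6·2)=2/13, b=Δ0−h0·(2M0+M1)/6=-21/13
seg 1: a=3, c=M1/2=12/13, d=(M2−M1)/(6·2)=-41/104, b=Δ1−h1·(2M1+M2)/6=3/13
seg 2: a=4, c=M2/2=-75/52, d=(M3−M2)/(6·3)=593/1404, b=Δ2−h2·(2M2+M3)/6=-21/26
seg 3: a=0, c=M3/2=92/39, d=(M4−M3)/(6·1)=-203/156, b=Δ3−h3·(2M3+M4)/6=101/52
seg 4: a=3, c=M4/2=-241/156, d=(M5−M4)/(6·3)=241/1404, b=Δ4−h4·(2M4+M5)/6=215/78
t_q=41/4 → seg 4, τ=9/4; S=3+215/78·τ+-241/156·τ²+241/1404·τ³=11103/3328

  seg 0: a=5 b=-21/13 c=0 d=2/13
  seg 1: a=3 b=3/13 c=12/13 d=-41/104
  seg 2: a=4 b=-21/26 c=-75/52 d=593/1404
  seg 3: a=0 b=101/52 c=92/39 d=-203/156
  seg 4: a=3 b=215/78 c=-241/156 d=241/1404
S(41/4) = 11103/3328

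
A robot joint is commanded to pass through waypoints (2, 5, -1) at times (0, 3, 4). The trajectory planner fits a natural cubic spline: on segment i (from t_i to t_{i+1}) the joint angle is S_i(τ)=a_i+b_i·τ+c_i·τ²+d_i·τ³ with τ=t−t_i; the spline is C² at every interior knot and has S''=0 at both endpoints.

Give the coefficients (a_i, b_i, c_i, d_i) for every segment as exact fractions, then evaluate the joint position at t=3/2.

Δ: Δ0=1, Δ1=-6
row 1: diag=8, rhs=-42; c'=1/8, d'=-21/4
back: M1=-21/4
M: M0=0, M1=-21/4, M2=0
seg 0: a=2, c=M0/2=0, d=(M1−M0)/(6·3)=-7/24, b=Δ0−h0·(2M0+M1)/6=29/8
seg 1: a=5, c=M1/2=-21/8, d=(M2−M1)/(6·1)=7/8, b=Δ1−h1·(2M1+M2)/6=-17/4
t_q=3/2 → seg 0, τ=3/2; S=2+29/8·τ+0·τ²+-7/24·τ³=413/64

  seg 0: a=2 b=29/8 c=0 d=-7/24
  seg 1: a=5 b=-17/4 c=-21/8 d=7/8
S(3/2) = 413/64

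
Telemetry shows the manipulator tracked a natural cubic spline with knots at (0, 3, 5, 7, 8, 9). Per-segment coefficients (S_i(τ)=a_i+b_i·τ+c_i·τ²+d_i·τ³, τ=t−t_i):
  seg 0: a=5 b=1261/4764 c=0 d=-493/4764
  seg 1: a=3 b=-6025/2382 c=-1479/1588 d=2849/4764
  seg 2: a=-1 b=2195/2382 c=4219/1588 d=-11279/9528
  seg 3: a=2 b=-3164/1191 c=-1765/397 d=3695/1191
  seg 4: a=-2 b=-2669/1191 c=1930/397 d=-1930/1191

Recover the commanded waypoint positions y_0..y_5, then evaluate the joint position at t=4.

y_0=5 y_1=3 y_2=-1 y_3=2 y_4=-2 y_5=-1
S(4) = 109/794

y_0 = S_0(0) = a_0 = 5
y_1 = S_1(0) = a_1 = 3
y_2 = S_2(0) = a_2 = -1
y_3 = S_3(0) = a_3 = 2
y_4 = S_4(0) = a_4 = -2
y_5 = S_4(1) = -1
t_q=4 is in segment 1 (τ=1); S_1(τ)=109/794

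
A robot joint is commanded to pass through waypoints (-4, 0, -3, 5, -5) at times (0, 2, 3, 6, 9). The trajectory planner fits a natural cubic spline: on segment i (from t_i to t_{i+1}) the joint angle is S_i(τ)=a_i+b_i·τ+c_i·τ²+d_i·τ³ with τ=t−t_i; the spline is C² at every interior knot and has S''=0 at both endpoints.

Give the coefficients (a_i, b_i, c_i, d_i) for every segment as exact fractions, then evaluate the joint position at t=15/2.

  seg 0: a=-4 b=1031/255 c=0 d=-521/1020
  seg 1: a=0 b=-532/255 c=-521/170 d=1097/510
  seg 2: a=-3 b=-899/510 c=288/85 d=-65/102
  seg 3: a=5 b=347/255 c=-399/170 d=133/510
S(15/2) = 3591/1360

Δ: Δ0=2, Δ1=-3, Δ2=8/3, Δ3=-10/3
row 1: diag=6, rhs=-30; c'=1/6, d'=-5
row 2: denom=8−1·1/6=47/6; d'=(34−1·-5)/(47/6)=234/47
row 3: denom=12−3·18/47=510/47; d'=(-36−3·234/47)/(510/47)=-399/85
back: M3=-399/85
back: M2=234/47−18/47·-399/85=576/85
back: M1=-5−1/6·576/85=-521/85
M: M0=0, M1=-521/85, M2=576/85, M3=-399/85, M4=0
seg 0: a=-4, c=M0/2=0, d=(M1−M0)/(6·2)=-521/1020, b=Δ0−h0·(2M0+M1)/6=1031/255
seg 1: a=0, c=M1/2=-521/170, d=(M2−M1)/(6·1)=1097/510, b=Δ1−h1·(2M1+M2)/6=-532/255
seg 2: a=-3, c=M2/2=288/85, d=(M3−M2)/(6·3)=-65/102, b=Δ2−h2·(2M2+M3)/6=-899/510
seg 3: a=5, c=M3/2=-399/170, d=(M4−M3)/(6·3)=133/510, b=Δ3−h3·(2M3+M4)/6=347/255
t_q=15/2 → seg 3, τ=3/2; S=5+347/255·τ+-399/170·τ²+133/510·τ³=3591/1360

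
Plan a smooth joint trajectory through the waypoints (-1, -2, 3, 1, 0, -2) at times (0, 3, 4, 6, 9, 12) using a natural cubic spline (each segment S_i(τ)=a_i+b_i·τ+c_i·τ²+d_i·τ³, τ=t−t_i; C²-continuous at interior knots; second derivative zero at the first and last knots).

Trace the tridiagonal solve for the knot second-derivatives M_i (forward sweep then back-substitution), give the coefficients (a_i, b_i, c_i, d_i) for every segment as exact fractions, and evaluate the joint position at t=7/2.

Δ: Δ0=-1/3, Δ1=5, Δ2=-1, Δ3=-1/3, Δ4=-2/3
row 1: diag=8, rhs=32; c'=1/8, d'=4
row 2: denom=6−1·1/8=47/8; d'=(-36−1·4)/(47/8)=-320/47
row 3: denom=10−2·16/47=438/47; d'=(4−2·-320/47)/(438/47)=138/73
row 4: denom=12−3·47/146=1611/146; d'=(-2−3·138/73)/(1611/146)=-1120/1611
back: M4=-1120/1611
back: M3=138/73−47/146·-1120/1611=3406/1611
back: M2=-320/47−16/47·3406/1611=-12128/1611
back: M1=4−1/8·-12128/1611=7960/1611
M: M0=0, M1=7960/1611, M2=-12128/1611, M3=3406/1611, M4=-1120/1611, M5=0
seg 0: a=-1, c=M0/2=0, d=(M1−M0)/(6·3)=3980/14499, b=Δ0−h0·(2M0+M1)/6=-4517/1611
seg 1: a=-2, c=M1/2=3980/1611, d=(M2−M1)/(6·1)=-372/179, b=Δ1−h1·(2M1+M2)/6=7423/1611
seg 2: a=3, c=M2/2=-6064/1611, d=(M3−M2)/(6·2)=863/1074, b=Δ2−h2·(2M2+M3)/6=5339/1611
seg 3: a=1, c=M3/2=1703/1611, d=(M4−M3)/(6·3)=-2263/14499, b=Δ3−h3·(2M3+M4)/6=-3383/1611
seg 4: a=0, c=M4/2=-560/1611, d=(M5−M4)/(6·3)=560/14499, b=Δ4−h4·(2M4+M5)/6=46/1611
t_q=7/2 → seg 1, τ=1/2; S=-2+7423/1611·τ+3980/1611·τ²+-372/179·τ³=1066/1611

  seg 0: a=-1 b=-4517/1611 c=0 d=3980/14499
  seg 1: a=-2 b=7423/1611 c=3980/1611 d=-372/179
  seg 2: a=3 b=5339/1611 c=-6064/1611 d=863/1074
  seg 3: a=1 b=-3383/1611 c=1703/1611 d=-2263/14499
  seg 4: a=0 b=46/1611 c=-560/1611 d=560/14499
S(7/2) = 1066/1611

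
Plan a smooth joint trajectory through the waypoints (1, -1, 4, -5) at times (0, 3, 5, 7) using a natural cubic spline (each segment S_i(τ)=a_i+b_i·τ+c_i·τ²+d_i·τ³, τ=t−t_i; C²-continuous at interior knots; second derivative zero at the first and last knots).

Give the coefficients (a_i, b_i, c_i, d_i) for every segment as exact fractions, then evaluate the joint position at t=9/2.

Δ: Δ0=-2/3, Δ1=5/2, Δ2=-9/2
row 1: diag=10, rhs=19; c'=1/5, d'=19/10
row 2: denom=8−2·1/5=38/5; d'=(-42−2·19/10)/(38/5)=-229/38
back: M2=-229/38
back: M1=19/10−1/5·-229/38=59/19
M: M0=0, M1=59/19, M2=-229/38, M3=0
seg 0: a=1, c=M0/2=0, d=(M1−M0)/(6·3)=59/342, b=Δ0−h0·(2M0+M1)/6=-253/114
seg 1: a=-1, c=M1/2=59/38, d=(M2−M1)/(6·2)=-347/456, b=Δ1−h1·(2M1+M2)/6=139/57
seg 2: a=4, c=M2/2=-229/76, d=(M3−M2)/(6·2)=229/456, b=Δ2−h2·(2M2+M3)/6=-55/114
t_q=9/2 → seg 1, τ=3/2; S=-1+139/57·τ+59/38·τ²+-347/456·τ³=4357/1216

  seg 0: a=1 b=-253/114 c=0 d=59/342
  seg 1: a=-1 b=139/57 c=59/38 d=-347/456
  seg 2: a=4 b=-55/114 c=-229/76 d=229/456
S(9/2) = 4357/1216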